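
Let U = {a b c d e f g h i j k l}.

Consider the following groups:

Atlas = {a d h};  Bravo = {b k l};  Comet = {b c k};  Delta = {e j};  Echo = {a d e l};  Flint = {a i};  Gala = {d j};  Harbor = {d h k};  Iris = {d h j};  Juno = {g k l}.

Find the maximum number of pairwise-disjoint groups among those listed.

Flint, Iris, Juno are pairwise disjoint (Flint={a,i}; Iris={d,h,j}; Juno={g,k,l}).
Every remaining group overlaps one of these, and no 4 of the listed groups are pairwise disjoint, so 3 is the maximum.

3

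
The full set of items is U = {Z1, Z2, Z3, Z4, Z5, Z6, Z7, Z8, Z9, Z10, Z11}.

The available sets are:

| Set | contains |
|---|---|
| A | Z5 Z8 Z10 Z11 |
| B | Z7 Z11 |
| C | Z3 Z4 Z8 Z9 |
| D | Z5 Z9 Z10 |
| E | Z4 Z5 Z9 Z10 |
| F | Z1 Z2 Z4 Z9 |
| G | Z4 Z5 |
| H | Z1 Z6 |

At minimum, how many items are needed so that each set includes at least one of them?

T = {Z4, Z6, Z9, Z11} meets every set (each contains at least one member of T), and |T| = 4.
No choice of 3 items meets every set, so 4 is the minimum.

4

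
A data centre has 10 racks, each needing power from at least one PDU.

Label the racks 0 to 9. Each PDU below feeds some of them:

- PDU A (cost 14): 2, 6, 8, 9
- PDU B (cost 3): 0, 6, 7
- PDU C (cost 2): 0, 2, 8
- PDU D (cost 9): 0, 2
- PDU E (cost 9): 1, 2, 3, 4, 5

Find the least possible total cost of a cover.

A, B, E together cover every rack (A ∪ B ∪ E = {0, 1, 2, 3, 4, 5, 6, 7, 8, 9}); total cost 14 + 3 + 9 = 26.
The greedy pick C, B, E, A costs 28; no covering selection beats 26.

26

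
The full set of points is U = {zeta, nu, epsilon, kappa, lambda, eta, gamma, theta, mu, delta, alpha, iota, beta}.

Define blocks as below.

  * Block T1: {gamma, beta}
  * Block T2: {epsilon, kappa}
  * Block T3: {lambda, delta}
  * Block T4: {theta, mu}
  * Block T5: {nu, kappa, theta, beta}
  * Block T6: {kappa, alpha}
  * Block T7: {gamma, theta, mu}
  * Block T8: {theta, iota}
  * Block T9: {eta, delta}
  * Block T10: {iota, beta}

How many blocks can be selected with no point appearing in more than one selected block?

4

T2, T3, T4, T10 are pairwise disjoint (T2={epsilon,kappa}; T3={lambda,delta}; T4={theta,mu}; T10={iota,beta}).
Every remaining block overlaps one of these, and no 5 of the listed blocks are pairwise disjoint, so 4 is the maximum.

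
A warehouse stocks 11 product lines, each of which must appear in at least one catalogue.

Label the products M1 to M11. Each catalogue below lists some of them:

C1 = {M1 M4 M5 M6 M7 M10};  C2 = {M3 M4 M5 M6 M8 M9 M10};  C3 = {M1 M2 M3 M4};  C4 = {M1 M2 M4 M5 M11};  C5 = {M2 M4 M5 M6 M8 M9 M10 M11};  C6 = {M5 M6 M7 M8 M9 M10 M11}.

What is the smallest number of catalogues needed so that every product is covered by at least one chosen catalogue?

2

C3 and C6 together: C3 ∪ C6 = {M1, M2, M3, M4, M5, M6, M7, M8, M9, M10, M11} — every product is covered.
No single catalogue has all 11 products (the largest, C5, has 8), so 2 is optimal.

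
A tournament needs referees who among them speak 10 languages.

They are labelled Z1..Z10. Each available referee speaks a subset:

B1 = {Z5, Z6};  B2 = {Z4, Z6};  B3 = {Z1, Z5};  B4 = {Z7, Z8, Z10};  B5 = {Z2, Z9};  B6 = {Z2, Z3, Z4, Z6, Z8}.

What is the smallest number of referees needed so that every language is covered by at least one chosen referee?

4

B3 and B4 and B5 and B6 together: B3 ∪ B4 ∪ B5 ∪ B6 = {Z1, Z2, Z3, Z4, Z5, Z6, Z7, Z8, Z9, Z10} — every language is covered.
Only B6 contains Z3, so B6 is forced; the remaining 5 languages need at least 3 more referees (each remaining referee adds at most 2) — so at least 4 referees are needed, and 4 is optimal.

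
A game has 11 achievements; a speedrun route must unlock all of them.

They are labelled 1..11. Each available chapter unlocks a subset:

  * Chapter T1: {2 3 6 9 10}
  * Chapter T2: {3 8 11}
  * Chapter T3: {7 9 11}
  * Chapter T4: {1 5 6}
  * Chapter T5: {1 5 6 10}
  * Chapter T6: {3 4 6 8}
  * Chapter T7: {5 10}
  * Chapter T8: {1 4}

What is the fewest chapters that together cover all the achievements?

4

Take {T1, T3, T4, T6}. Their union is {1, 2, 3, 4, 5, 6, 7, 8, 9, 10, 11}, which is all 11 achievements.
Only T1 contains 2, so T1 is forced; the remaining 6 achievements need at least 3 more chapters (each remaining chapter adds at most 2) — so at least 4 chapters are needed, and 4 is optimal.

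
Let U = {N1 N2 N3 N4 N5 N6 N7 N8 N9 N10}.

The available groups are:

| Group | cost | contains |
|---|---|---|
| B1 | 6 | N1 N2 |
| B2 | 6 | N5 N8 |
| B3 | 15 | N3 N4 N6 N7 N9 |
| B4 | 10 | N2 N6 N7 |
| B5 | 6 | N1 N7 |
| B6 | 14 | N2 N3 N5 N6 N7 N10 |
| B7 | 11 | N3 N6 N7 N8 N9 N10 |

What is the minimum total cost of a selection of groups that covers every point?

B1, B2, B3, B7 together cover every point (B1 ∪ B2 ∪ B3 ∪ B7 = {N1, N2, N3, N4, N5, N6, N7, N8, N9, N10}); total cost 6 + 6 + 15 + 11 = 38.
No covering selection has total cost below 38.

38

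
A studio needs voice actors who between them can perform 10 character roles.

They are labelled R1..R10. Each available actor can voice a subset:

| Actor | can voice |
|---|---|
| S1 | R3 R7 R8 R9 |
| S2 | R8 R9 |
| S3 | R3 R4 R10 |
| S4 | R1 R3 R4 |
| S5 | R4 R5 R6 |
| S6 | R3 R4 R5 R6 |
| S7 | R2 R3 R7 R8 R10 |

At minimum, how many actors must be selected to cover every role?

Take {S2, S4, S6, S7}. Their union is {R1, R2, R3, R4, R5, R6, R7, R8, R9, R10}, which is all 10 roles.
No 3 of the 7 actors cover everything (all 35 combinations miss at least one role), so 4 is optimal.

4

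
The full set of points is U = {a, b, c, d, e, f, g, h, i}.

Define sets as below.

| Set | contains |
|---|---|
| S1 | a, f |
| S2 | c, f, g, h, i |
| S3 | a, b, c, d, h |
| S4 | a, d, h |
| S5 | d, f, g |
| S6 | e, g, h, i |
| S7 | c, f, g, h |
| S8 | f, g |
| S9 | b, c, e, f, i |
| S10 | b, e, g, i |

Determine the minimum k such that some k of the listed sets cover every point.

Take {S4, S9, S10}. Their union is {a, b, c, d, e, f, g, h, i}, which is all 9 points.
No 2 of the 10 sets cover everything (all 45 combinations miss at least one point), so 3 is optimal.

3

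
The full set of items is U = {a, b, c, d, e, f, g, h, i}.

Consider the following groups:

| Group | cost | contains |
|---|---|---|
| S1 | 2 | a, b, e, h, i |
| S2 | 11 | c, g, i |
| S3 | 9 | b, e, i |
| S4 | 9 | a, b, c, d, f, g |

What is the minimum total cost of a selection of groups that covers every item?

11

S1, S4 together cover every item (S1 ∪ S4 = {a, b, c, d, e, f, g, h, i}); total cost 2 + 9 = 11.
No covering selection has total cost below 11.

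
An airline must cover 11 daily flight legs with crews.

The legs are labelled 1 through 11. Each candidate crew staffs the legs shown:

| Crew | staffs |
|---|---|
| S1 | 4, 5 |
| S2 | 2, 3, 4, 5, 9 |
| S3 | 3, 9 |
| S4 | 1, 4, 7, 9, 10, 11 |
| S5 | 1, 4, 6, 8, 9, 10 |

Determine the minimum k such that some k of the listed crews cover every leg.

3

Take {S2, S4, S5}. Their union is {1, 2, 3, 4, 5, 6, 7, 8, 9, 10, 11}, which is all 11 legs.
Only S2 contains 2, so S2 is forced; the remaining 6 legs need at least 2 more crews (each remaining crew adds at most 4) — so at least 3 crews are needed, and 3 is optimal.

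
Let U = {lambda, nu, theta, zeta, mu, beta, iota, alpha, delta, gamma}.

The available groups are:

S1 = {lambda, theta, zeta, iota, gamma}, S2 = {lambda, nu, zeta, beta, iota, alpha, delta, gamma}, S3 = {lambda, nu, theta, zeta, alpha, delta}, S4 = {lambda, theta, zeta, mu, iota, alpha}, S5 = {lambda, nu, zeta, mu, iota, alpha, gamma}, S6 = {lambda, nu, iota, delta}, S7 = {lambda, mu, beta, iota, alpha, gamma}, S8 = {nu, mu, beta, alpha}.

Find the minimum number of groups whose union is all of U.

2

S3 and S7 together: S3 ∪ S7 = {lambda, nu, theta, zeta, mu, beta, iota, alpha, delta, gamma} — every element is covered.
No single group has all 10 elements (the largest, S2, has 8), so 2 is optimal.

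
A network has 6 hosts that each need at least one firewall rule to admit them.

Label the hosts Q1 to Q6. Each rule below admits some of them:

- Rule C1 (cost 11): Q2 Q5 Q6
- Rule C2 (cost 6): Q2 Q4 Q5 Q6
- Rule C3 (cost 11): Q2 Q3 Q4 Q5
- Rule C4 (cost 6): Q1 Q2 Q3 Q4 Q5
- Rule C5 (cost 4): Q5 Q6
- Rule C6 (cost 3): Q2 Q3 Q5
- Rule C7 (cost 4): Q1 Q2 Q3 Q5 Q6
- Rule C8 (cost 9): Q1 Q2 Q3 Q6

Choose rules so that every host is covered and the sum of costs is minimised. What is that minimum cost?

10

C4, C5 together cover every host (C4 ∪ C5 = {Q1, Q2, Q3, Q4, Q5, Q6}); total cost 6 + 4 = 10.
No covering selection has total cost below 10.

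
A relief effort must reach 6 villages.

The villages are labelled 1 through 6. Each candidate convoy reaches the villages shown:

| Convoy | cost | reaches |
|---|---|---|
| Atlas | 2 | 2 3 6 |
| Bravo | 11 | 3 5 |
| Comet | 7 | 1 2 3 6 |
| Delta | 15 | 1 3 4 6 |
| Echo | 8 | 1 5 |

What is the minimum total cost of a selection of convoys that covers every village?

Atlas, Delta, Echo together cover every village (Atlas ∪ Delta ∪ Echo = {1, 2, 3, 4, 5, 6}); total cost 2 + 15 + 8 = 25.
No covering selection has total cost below 25.

25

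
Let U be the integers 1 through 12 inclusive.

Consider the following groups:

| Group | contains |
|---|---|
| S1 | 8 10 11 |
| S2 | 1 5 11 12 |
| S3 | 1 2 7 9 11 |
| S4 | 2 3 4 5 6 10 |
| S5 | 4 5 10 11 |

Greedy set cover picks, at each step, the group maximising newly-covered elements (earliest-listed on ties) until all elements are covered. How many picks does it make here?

Greedy: pick S4 (covers 6 new) → pick S3 (covers 4 new) → pick S1 (covers 1 new) → pick S2 (covers 1 new). Total picks: 4.

4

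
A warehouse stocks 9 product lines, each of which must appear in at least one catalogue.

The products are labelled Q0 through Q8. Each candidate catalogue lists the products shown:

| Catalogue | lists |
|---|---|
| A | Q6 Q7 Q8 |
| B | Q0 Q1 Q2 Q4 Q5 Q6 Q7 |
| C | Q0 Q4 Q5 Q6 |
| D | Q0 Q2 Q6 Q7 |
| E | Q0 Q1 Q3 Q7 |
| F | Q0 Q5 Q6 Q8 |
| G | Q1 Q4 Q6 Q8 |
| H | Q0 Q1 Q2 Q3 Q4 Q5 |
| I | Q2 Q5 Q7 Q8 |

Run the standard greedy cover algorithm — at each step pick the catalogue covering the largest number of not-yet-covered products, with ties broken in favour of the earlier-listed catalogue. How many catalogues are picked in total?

Greedy: pick B (covers 7 new) → pick A (covers 1 new) → pick E (covers 1 new). Total picks: 3.
(The true minimum cover uses only 2 catalogues, so greedy is not optimal here.)

3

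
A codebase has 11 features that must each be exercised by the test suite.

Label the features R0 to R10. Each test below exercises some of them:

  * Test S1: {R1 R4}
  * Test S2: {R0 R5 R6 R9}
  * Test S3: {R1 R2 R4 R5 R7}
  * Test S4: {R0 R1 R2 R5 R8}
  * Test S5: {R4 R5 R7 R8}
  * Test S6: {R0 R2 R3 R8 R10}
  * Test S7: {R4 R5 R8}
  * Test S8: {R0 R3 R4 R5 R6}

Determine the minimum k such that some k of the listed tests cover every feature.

3

S2 and S3 and S6 together: S2 ∪ S3 ∪ S6 = {R0, R1, R2, R3, R4, R5, R6, R7, R8, R9, R10} — every feature is covered.
Each test has at most 5 features, and 2·5 = 10 < 11 — so at least 3 tests are needed, and 3 is optimal.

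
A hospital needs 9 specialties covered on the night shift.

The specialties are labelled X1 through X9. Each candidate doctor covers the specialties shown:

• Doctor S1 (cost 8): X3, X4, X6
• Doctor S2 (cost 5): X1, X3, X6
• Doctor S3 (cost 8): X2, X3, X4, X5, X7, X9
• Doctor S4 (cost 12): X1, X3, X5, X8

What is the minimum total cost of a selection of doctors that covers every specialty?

S2, S3, S4 together cover every specialty (S2 ∪ S3 ∪ S4 = {X1, X2, X3, X4, X5, X6, X7, X8, X9}); total cost 5 + 8 + 12 = 25.
No covering selection has total cost below 25.

25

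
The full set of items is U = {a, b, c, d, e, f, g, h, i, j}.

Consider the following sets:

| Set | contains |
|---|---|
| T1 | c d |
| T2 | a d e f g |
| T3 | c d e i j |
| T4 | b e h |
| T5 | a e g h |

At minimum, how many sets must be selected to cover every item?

Take {T2, T3, T4}. Their union is {a, b, c, d, e, f, g, h, i, j}, which is all 10 items.
Only T4 contains b, so T4 is forced; the remaining 7 items need at least 2 more sets (each remaining set adds at most 4) — so at least 3 sets are needed, and 3 is optimal.

3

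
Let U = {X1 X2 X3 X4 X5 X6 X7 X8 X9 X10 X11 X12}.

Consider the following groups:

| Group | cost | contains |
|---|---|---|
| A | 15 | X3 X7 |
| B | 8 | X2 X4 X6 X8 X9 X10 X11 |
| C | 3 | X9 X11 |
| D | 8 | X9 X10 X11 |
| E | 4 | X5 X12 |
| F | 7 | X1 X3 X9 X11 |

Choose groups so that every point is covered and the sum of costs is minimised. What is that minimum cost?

A, B, E, F together cover every point (A ∪ B ∪ E ∪ F = {X1, X2, X3, X4, X5, X6, X7, X8, X9, X10, X11, X12}); total cost 15 + 8 + 4 + 7 = 34.
No covering selection has total cost below 34.

34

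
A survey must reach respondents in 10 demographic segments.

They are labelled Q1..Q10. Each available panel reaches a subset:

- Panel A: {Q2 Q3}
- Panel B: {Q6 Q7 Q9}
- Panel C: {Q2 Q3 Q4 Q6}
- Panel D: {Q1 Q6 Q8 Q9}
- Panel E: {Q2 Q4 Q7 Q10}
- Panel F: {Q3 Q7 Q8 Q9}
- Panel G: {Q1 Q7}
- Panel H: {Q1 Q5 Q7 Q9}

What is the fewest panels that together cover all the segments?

4

C and E and F and H together: C ∪ E ∪ F ∪ H = {Q1, Q2, Q3, Q4, Q5, Q6, Q7, Q8, Q9, Q10} — every segment is covered.
No 3 of the 8 panels cover everything (all 56 combinations miss at least one segment), so 4 is optimal.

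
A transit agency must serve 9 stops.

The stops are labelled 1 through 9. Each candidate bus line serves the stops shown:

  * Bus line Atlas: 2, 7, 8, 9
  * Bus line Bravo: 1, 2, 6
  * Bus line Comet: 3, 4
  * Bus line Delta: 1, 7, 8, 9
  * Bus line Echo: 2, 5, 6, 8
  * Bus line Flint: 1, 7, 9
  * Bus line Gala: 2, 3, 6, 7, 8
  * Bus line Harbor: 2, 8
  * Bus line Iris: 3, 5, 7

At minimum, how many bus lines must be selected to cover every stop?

3

Take {Comet, Delta, Echo}. Their union is {1, 2, 3, 4, 5, 6, 7, 8, 9}, which is all 9 stops.
Only Comet contains 4, so Comet is forced; the remaining 7 stops need at least 2 more bus lines (each remaining bus line adds at most 4) — so at least 3 bus lines are needed, and 3 is optimal.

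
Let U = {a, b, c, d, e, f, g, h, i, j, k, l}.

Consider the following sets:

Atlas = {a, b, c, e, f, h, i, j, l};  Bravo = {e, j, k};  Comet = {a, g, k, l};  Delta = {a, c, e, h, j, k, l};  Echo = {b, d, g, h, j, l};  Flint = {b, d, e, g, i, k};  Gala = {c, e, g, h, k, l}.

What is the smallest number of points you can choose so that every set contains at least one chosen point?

2

T = {h, k} meets every set (each contains at least one member of T), and |T| = 2.
No single point lies in every set, so at least 2 are needed and 2 is optimal.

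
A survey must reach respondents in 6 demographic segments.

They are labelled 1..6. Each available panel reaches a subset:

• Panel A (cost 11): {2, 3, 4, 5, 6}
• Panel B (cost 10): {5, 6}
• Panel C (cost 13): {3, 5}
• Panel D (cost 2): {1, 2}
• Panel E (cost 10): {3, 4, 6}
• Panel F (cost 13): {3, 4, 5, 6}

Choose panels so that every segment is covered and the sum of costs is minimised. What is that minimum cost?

A, D together cover every segment (A ∪ D = {1, 2, 3, 4, 5, 6}); total cost 11 + 2 = 13.
No covering selection has total cost below 13.

13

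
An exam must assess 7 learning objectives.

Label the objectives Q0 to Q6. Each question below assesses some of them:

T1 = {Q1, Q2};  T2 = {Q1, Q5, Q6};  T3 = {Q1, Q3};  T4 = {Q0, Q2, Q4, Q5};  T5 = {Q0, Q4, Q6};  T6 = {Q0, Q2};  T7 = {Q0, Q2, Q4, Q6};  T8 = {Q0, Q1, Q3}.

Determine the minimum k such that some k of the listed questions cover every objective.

Take {T2, T3, T4}. Their union is {Q0, Q1, Q2, Q3, Q4, Q5, Q6}, which is all 7 objectives.
No 2 of the 8 questions cover everything (all 28 combinations miss at least one objective), so 3 is optimal.

3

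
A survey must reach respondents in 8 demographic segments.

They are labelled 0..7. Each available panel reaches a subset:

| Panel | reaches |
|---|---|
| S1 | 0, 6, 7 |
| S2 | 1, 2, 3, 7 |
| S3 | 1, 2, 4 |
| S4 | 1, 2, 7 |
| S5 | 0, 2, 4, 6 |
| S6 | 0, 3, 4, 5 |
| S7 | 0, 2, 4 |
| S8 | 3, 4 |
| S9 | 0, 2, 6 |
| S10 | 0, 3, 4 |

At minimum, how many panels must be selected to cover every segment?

Take {S2, S6, S9}. Their union is {0, 1, 2, 3, 4, 5, 6, 7}, which is all 8 segments.
Only S6 contains 5, so S6 is forced; the remaining 4 segments need at least 2 more panels (each remaining panel adds at most 3) — so at least 3 panels are needed, and 3 is optimal.

3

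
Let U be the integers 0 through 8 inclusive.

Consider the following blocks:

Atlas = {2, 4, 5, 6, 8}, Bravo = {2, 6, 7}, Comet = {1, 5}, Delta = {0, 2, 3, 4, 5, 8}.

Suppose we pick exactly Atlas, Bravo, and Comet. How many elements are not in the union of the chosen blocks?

2

Union of Atlas, Bravo, Comet = {1, 2, 4, 5, 6, 7, 8}.
Not covered: 0, 3 — 2 elements.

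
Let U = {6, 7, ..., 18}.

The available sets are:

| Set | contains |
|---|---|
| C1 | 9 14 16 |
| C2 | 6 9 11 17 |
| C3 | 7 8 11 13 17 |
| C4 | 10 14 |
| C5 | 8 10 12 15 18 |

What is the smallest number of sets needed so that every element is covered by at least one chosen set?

4

C1 and C2 and C3 and C5 together: C1 ∪ C2 ∪ C3 ∪ C5 = {6, 7, 8, 9, 10, 11, 12, 13, 14, 15, 16, 17, 18} — every element is covered.
No 3 of the 5 sets cover everything (all 10 combinations miss at least one element), so 4 is optimal.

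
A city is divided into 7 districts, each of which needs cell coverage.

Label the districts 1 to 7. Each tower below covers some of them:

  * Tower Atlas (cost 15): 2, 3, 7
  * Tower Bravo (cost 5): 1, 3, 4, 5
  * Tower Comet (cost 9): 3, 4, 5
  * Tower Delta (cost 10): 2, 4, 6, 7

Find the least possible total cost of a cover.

Bravo, Delta together cover every district (Bravo ∪ Delta = {1, 2, 3, 4, 5, 6, 7}); total cost 5 + 10 = 15.
No covering selection has total cost below 15.

15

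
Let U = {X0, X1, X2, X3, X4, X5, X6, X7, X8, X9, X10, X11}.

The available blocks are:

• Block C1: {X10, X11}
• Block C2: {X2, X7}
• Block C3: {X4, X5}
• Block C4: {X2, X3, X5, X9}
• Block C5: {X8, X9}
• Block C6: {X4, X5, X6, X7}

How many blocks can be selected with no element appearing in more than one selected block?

C1, C2, C3, C5 are pairwise disjoint (C1={X10,X11}; C2={X2,X7}; C3={X4,X5}; C5={X8,X9}).
Every remaining block overlaps one of these, and no 5 of the listed blocks are pairwise disjoint, so 4 is the maximum.

4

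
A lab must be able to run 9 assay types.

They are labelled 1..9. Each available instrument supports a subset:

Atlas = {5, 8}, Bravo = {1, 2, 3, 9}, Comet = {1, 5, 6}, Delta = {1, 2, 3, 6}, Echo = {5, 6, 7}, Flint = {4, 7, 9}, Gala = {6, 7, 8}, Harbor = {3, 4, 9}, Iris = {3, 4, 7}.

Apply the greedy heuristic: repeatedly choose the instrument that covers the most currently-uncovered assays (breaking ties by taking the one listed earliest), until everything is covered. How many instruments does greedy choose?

Greedy: pick Bravo (covers 4 new) → pick Echo (covers 3 new) → pick Atlas (covers 1 new) → pick Flint (covers 1 new). Total picks: 4.
(The true minimum cover uses only 3 instruments, so greedy is not optimal here.)

4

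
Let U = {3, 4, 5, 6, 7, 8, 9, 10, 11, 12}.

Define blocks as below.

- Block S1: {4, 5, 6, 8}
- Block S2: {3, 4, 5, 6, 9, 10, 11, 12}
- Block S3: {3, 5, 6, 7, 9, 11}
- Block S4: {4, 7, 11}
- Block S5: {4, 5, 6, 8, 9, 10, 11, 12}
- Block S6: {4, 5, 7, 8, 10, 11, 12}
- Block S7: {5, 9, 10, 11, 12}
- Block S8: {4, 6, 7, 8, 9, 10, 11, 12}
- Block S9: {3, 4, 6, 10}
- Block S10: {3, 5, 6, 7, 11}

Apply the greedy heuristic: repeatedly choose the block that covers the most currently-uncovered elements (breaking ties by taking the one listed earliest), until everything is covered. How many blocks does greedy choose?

Greedy: pick S2 (covers 8 new) → pick S6 (covers 2 new). Total picks: 2.

2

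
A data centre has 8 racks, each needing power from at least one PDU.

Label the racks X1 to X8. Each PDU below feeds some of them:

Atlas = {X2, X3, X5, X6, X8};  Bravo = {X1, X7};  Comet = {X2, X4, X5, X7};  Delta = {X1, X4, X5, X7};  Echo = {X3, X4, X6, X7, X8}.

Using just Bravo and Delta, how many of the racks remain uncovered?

4

Union of Bravo, Delta = {X1, X4, X5, X7}.
Not covered: X2, X3, X6, X8 — 4 racks.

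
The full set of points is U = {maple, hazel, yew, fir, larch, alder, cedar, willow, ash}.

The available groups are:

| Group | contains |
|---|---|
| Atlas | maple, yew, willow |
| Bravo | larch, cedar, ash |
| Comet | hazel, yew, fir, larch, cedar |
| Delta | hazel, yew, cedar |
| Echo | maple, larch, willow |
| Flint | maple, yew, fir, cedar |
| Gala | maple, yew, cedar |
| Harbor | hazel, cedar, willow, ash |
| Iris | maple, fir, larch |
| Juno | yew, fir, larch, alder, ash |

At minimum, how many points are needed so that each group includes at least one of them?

Take H = {maple, cedar, ash}. Each listed group contains at least one of these, so H is a hitting set of size 3.
No choice of 2 points meets every group, so 3 is the minimum.

3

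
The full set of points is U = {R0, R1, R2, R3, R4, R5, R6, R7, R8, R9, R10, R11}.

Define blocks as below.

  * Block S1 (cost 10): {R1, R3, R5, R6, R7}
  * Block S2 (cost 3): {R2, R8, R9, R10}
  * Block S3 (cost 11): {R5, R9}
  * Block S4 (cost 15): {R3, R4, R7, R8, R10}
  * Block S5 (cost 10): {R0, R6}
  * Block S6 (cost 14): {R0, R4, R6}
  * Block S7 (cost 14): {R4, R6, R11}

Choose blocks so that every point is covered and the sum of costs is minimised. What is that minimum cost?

37

S1, S2, S5, S7 together cover every point (S1 ∪ S2 ∪ S5 ∪ S7 = {R0, R1, R2, R3, R4, R5, R6, R7, R8, R9, R10, R11}); total cost 10 + 3 + 10 + 14 = 37.
The greedy pick S2, S1, S6, S7 costs 41; no covering selection beats 37.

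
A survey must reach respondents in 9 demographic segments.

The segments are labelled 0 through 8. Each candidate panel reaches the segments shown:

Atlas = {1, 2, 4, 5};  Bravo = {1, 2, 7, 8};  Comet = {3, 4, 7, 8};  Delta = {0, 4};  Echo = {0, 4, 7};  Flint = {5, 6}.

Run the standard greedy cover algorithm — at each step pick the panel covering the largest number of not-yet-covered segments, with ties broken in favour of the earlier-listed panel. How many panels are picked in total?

Greedy: pick Atlas (covers 4 new) → pick Comet (covers 3 new) → pick Delta (covers 1 new) → pick Flint (covers 1 new). Total picks: 4.

4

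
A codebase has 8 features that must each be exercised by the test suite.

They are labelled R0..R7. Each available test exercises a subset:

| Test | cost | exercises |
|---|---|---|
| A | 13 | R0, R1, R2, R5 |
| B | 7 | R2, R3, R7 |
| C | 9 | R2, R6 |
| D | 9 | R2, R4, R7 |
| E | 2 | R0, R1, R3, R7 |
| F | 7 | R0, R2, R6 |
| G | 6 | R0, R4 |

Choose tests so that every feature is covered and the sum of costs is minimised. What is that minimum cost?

28

A, E, F, G together cover every feature (A ∪ E ∪ F ∪ G = {R0, R1, R2, R3, R4, R5, R6, R7}); total cost 13 + 2 + 7 + 6 = 28.
No covering selection has total cost below 28.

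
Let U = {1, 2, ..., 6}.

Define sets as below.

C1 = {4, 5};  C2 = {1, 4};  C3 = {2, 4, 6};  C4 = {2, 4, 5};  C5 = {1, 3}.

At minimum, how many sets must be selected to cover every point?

Take {C3, C4, C5}. Their union is {1, 2, 3, 4, 5, 6}, which is all 6 points.
Only C5 contains 3, so C5 is forced; the remaining 4 points need at least 2 more sets (each remaining set adds at most 3) — so at least 3 sets are needed, and 3 is optimal.

3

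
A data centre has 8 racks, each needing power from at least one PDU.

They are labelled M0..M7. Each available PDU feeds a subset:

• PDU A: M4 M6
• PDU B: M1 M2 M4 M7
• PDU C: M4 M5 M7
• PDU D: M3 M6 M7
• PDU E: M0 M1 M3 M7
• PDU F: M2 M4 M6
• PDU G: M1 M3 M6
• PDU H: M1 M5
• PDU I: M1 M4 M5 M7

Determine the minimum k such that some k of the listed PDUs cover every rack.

3

Take {C, E, F}. Their union is {M0, M1, M2, M3, M4, M5, M6, M7}, which is all 8 racks.
Only E contains M0, so E is forced; the remaining 4 racks need at least 2 more PDUs (each remaining PDU adds at most 3) — so at least 3 PDUs are needed, and 3 is optimal.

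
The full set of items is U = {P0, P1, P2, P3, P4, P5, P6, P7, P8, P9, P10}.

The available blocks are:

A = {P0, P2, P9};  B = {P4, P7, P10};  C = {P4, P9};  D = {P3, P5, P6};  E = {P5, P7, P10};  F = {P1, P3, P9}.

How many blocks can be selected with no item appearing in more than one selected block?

3

A, B, D are pairwise disjoint (A={P0,P2,P9}; B={P4,P7,P10}; D={P3,P5,P6}).
Every remaining block overlaps one of these, and no 4 of the listed blocks are pairwise disjoint, so 3 is the maximum.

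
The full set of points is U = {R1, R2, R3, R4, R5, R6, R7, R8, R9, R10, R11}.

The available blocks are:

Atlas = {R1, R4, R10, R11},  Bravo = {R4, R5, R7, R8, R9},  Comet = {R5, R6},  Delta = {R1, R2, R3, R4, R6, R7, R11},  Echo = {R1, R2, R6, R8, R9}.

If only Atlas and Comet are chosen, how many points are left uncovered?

5

Union of Atlas, Comet = {R1, R4, R5, R6, R10, R11}.
Not covered: R2, R3, R7, R8, R9 — 5 points.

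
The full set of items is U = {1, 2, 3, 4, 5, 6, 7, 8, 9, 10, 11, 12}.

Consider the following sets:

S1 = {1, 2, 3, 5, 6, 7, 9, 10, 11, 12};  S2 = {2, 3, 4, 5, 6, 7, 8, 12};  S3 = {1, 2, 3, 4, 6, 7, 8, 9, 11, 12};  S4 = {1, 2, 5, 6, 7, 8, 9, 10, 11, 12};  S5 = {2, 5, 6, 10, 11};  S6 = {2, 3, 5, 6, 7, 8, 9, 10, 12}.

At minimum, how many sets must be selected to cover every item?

S3 and S4 cover everything between them: the union {1, 2, 3, 4, 5, 6, 7, 8, 9, 10, 11, 12} is all of U.
No single set has all 12 items (the largest, S1, has 10), so 2 is optimal.

2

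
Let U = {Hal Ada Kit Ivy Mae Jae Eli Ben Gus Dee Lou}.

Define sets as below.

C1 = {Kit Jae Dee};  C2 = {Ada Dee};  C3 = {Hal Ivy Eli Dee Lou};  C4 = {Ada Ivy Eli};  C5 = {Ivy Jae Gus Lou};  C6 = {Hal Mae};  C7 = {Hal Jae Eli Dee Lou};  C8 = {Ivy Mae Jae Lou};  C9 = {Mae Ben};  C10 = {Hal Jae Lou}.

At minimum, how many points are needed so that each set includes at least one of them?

H = {Hal, Ada, Jae, Ben} meets every set (each contains at least one member of H), and |H| = 4.
No choice of 3 points meets every set, so 4 is the minimum.

4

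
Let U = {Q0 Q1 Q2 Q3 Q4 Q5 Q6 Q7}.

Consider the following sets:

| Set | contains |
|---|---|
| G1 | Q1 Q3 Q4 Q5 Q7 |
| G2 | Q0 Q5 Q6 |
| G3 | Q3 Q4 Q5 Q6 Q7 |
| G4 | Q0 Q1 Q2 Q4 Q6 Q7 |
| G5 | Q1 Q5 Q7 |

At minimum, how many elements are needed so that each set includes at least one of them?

2

Take H = {Q6, Q7}. Each listed set contains at least one of these, so H is a hitting set of size 2.
No single element lies in every set, so at least 2 are needed and 2 is optimal.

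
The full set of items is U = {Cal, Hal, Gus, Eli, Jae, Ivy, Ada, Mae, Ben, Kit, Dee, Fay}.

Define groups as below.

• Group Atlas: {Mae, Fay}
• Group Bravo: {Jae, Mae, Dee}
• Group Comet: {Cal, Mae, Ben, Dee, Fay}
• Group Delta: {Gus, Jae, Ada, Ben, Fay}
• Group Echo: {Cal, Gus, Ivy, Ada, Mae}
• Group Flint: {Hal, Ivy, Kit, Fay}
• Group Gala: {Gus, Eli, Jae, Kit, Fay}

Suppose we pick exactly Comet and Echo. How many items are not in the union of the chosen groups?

4

Union of Comet, Echo = {Cal, Gus, Ivy, Ada, Mae, Ben, Dee, Fay}.
Not covered: Hal, Eli, Jae, Kit — 4 items.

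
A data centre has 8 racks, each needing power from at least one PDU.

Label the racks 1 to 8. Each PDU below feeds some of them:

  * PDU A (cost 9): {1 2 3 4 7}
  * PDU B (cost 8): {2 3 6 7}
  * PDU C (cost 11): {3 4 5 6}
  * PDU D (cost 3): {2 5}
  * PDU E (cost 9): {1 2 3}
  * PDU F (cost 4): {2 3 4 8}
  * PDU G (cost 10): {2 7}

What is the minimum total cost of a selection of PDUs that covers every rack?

A, B, D, F together cover every rack (A ∪ B ∪ D ∪ F = {1, 2, 3, 4, 5, 6, 7, 8}); total cost 9 + 8 + 3 + 4 = 24.
No covering selection has total cost below 24.

24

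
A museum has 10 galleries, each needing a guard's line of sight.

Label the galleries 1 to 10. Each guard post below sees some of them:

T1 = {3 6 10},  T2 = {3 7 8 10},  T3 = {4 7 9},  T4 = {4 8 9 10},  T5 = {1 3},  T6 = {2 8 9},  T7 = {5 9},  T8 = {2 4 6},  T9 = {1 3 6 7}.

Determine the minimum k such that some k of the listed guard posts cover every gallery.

4

T4 and T6 and T7 and T9 together: T4 ∪ T6 ∪ T7 ∪ T9 = {1, 2, 3, 4, 5, 6, 7, 8, 9, 10} — every gallery is covered.
No 3 of the 9 guard posts cover everything (all 84 combinations miss at least one gallery), so 4 is optimal.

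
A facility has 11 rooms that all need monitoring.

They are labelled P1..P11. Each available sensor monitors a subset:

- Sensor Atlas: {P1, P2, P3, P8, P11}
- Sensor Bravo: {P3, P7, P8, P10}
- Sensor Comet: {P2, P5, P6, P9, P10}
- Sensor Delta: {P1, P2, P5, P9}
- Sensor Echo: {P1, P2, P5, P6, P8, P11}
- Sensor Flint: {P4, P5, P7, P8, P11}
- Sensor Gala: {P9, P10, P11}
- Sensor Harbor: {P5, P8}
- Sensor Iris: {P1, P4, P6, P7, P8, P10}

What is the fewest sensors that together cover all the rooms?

3

Atlas and Comet and Iris together: Atlas ∪ Comet ∪ Iris = {P1, P2, P3, P4, P5, P6, P7, P8, P9, P10, P11} — every room is covered.
No 2 of the 9 sensors cover everything (all 36 combinations miss at least one room), so 3 is optimal.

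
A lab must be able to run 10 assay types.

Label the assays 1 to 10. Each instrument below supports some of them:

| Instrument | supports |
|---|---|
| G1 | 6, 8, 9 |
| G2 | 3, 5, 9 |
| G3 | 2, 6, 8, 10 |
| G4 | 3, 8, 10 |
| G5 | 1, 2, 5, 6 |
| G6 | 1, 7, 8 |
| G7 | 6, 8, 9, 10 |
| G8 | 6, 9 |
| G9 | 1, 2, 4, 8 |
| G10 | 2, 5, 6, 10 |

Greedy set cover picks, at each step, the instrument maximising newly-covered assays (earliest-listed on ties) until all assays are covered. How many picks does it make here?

Greedy: pick G3 (covers 4 new) → pick G2 (covers 3 new) → pick G6 (covers 2 new) → pick G9 (covers 1 new). Total picks: 4.

4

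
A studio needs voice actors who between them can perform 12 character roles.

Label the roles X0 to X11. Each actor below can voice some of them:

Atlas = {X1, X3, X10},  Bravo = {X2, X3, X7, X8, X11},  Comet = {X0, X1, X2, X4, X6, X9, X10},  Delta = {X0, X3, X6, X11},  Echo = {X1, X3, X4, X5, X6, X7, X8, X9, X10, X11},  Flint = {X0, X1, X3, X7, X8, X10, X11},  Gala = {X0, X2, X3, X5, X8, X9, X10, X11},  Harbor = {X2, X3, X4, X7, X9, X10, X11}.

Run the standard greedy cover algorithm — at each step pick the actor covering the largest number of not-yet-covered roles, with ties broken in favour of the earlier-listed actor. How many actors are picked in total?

2

Greedy: pick Echo (covers 10 new) → pick Comet (covers 2 new). Total picks: 2.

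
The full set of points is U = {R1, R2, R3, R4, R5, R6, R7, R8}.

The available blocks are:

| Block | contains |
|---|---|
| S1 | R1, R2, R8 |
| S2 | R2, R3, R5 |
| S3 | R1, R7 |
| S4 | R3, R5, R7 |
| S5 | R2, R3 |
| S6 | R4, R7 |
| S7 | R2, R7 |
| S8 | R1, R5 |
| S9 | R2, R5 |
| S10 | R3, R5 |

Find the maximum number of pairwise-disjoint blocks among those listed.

3

S1, S6, S10 are pairwise disjoint (S1={R1,R2,R8}; S6={R4,R7}; S10={R3,R5}).
Every remaining block overlaps one of these, and no 4 of the listed blocks are pairwise disjoint, so 3 is the maximum.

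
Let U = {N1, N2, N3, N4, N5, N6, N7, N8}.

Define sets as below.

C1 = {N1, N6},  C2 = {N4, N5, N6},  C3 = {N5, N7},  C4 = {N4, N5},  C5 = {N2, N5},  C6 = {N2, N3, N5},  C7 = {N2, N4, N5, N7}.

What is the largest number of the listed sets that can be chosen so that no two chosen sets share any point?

C1, C6 are pairwise disjoint (C1={N1,N6}; C6={N2,N3,N5}).
Every remaining set overlaps one of these, and no 3 of the listed sets are pairwise disjoint, so 2 is the maximum.

2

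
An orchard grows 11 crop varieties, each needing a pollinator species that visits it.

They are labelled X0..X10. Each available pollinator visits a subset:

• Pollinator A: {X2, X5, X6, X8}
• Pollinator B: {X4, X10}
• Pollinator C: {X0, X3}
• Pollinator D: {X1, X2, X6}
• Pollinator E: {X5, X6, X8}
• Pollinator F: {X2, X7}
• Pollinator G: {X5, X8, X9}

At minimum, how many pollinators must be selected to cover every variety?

5

Take {B, C, D, F, G}. Their union is {X0, X1, X2, X3, X4, X5, X6, X7, X8, X9, X10}, which is all 11 varieties.
No 4 of the 7 pollinators cover everything (all 35 combinations miss at least one variety), so 5 is optimal.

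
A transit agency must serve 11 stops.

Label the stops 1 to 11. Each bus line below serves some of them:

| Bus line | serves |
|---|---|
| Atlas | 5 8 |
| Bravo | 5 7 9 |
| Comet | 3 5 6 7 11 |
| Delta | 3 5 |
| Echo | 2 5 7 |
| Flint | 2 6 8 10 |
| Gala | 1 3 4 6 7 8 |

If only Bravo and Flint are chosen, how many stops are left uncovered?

Union of Bravo, Flint = {2, 5, 6, 7, 8, 9, 10}.
Not covered: 1, 3, 4, 11 — 4 stops.

4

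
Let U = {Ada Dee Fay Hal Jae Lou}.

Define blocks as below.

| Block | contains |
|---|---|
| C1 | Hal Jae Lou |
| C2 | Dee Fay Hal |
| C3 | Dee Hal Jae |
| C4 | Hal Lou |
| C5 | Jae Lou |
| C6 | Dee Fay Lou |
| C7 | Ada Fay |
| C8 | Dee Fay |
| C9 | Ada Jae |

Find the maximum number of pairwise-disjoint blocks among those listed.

C4, C8, C9 are pairwise disjoint (C4={Hal,Lou}; C8={Dee,Fay}; C9={Ada,Jae}).
Every remaining block overlaps one of these, and no 4 of the listed blocks are pairwise disjoint, so 3 is the maximum.

3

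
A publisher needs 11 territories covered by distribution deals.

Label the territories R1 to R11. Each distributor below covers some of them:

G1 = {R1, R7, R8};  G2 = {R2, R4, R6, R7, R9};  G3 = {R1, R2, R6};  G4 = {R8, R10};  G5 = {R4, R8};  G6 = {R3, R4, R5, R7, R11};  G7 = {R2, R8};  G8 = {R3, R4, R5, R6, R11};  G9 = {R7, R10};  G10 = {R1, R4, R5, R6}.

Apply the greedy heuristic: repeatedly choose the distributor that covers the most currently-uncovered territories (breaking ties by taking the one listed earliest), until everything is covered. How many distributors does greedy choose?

4

Greedy: pick G2 (covers 5 new) → pick G6 (covers 3 new) → pick G1 (covers 2 new) → pick G4 (covers 1 new). Total picks: 4.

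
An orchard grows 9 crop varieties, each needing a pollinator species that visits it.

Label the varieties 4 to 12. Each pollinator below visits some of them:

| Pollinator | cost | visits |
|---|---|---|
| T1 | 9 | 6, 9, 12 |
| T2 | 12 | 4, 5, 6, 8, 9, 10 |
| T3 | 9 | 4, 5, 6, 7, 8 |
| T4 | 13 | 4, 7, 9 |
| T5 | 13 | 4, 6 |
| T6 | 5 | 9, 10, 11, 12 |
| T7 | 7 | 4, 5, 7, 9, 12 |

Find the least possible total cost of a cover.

T3, T6 together cover every variety (T3 ∪ T6 = {4, 5, 6, 7, 8, 9, 10, 11, 12}); total cost 9 + 5 = 14.
No covering selection has total cost below 14.

14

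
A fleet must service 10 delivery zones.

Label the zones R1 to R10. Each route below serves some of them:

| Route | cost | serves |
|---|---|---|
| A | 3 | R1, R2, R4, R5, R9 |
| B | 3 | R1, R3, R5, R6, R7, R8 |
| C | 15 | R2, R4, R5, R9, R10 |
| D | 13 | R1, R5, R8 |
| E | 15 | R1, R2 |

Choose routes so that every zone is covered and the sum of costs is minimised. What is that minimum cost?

18

B, C together cover every zone (B ∪ C = {R1, R2, R3, R4, R5, R6, R7, R8, R9, R10}); total cost 3 + 15 = 18.
The greedy pick B, A, C costs 21; no covering selection beats 18.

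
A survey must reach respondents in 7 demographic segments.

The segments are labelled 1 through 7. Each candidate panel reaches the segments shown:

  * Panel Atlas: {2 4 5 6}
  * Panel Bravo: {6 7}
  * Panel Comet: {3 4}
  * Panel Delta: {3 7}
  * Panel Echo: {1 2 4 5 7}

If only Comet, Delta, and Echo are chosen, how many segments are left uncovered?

Union of Comet, Delta, Echo = {1, 2, 3, 4, 5, 7}.
Not covered: 6 — 1 segment.

1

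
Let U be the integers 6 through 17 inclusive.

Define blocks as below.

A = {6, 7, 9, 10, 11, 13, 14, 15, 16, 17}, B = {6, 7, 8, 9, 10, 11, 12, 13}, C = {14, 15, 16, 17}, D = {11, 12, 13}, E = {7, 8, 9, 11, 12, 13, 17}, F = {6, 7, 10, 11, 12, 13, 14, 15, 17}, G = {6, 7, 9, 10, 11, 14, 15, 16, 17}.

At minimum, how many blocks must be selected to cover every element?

2

A and B together: A ∪ B = {6, 7, 8, 9, 10, 11, 12, 13, 14, 15, 16, 17} — every element is covered.
No single block has all 12 elements (the largest, A, has 10), so 2 is optimal.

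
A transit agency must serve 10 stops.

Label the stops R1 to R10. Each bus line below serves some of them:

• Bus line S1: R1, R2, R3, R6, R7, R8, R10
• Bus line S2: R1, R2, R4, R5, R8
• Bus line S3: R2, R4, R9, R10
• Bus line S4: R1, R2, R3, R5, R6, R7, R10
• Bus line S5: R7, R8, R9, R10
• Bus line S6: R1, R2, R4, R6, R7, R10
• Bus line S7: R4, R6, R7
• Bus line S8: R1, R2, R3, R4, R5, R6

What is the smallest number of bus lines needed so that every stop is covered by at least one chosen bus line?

2

S5 and S8 together: S5 ∪ S8 = {R1, R2, R3, R4, R5, R6, R7, R8, R9, R10} — every stop is covered.
No single bus line has all 10 stops (the largest, S1, has 7), so 2 is optimal.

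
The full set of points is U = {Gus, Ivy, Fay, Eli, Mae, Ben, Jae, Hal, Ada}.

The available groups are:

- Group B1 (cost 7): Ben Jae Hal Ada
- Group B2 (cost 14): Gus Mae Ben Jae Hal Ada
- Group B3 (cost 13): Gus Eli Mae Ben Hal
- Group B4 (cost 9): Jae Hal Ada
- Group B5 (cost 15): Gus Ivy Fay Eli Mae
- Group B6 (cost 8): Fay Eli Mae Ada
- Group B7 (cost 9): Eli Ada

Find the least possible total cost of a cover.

B1, B5 together cover every point (B1 ∪ B5 = {Gus, Ivy, Fay, Eli, Mae, Ben, Jae, Hal, Ada}); total cost 7 + 15 = 22.
The greedy pick B1, B6, B5 costs 30; no covering selection beats 22.

22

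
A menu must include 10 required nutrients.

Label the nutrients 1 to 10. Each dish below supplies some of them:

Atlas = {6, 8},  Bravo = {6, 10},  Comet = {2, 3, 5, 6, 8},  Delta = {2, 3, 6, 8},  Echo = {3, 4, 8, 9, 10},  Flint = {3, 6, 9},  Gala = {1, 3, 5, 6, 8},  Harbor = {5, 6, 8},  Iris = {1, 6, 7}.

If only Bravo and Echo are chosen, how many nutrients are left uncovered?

Union of Bravo, Echo = {3, 4, 6, 8, 9, 10}.
Not covered: 1, 2, 5, 7 — 4 nutrients.

4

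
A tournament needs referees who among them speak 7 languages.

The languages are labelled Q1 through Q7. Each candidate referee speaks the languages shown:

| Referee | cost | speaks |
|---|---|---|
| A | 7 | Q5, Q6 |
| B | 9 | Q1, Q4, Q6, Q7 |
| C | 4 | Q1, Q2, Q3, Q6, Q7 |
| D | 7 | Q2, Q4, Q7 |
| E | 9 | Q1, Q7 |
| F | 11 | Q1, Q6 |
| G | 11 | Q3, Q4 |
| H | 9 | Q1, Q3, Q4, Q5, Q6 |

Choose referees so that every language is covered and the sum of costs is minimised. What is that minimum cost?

13

C, H together cover every language (C ∪ H = {Q1, Q2, Q3, Q4, Q5, Q6, Q7}); total cost 4 + 9 = 13.
No covering selection has total cost below 13.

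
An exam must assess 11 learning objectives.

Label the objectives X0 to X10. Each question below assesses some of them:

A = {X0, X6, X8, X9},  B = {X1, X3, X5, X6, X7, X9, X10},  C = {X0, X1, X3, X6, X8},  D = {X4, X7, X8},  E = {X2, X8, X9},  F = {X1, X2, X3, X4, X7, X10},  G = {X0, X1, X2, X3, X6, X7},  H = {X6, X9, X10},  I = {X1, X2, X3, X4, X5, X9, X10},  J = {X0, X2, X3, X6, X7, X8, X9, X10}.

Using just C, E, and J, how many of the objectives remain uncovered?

2

Union of C, E, J = {X0, X1, X2, X3, X6, X7, X8, X9, X10}.
Not covered: X4, X5 — 2 objectives.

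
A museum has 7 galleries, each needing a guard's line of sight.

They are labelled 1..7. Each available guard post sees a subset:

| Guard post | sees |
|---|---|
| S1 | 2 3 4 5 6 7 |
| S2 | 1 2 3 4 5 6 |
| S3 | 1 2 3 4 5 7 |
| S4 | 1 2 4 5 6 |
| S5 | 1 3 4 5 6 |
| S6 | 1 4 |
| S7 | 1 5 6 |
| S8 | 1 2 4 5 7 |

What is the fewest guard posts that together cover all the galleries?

2

S1 and S8 together: S1 ∪ S8 = {1, 2, 3, 4, 5, 6, 7} — every gallery is covered.
No single guard post has all 7 galleries (the largest, S1, has 6), so 2 is optimal.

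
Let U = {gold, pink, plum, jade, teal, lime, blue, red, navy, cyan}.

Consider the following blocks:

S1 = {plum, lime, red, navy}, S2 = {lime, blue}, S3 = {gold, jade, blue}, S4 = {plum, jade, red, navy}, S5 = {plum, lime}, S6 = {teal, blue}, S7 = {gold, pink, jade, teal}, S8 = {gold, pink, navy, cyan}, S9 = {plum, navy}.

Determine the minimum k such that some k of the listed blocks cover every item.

4

Take {S2, S4, S6, S8}. Their union is {gold, pink, plum, jade, teal, lime, blue, red, navy, cyan}, which is all 10 items.
No 3 of the 9 blocks cover everything (all 84 combinations miss at least one item), so 4 is optimal.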